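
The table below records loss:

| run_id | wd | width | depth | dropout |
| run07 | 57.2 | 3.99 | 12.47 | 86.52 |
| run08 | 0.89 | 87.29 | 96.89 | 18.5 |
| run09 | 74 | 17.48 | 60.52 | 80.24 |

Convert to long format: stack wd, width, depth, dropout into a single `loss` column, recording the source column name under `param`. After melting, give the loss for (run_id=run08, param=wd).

0.89

Unpivoting turns each (run_id, wide-column) pair into one long row.
The wide cell at row run08, column wd holds 0.89, so the long row (run08, wd) has loss=0.89.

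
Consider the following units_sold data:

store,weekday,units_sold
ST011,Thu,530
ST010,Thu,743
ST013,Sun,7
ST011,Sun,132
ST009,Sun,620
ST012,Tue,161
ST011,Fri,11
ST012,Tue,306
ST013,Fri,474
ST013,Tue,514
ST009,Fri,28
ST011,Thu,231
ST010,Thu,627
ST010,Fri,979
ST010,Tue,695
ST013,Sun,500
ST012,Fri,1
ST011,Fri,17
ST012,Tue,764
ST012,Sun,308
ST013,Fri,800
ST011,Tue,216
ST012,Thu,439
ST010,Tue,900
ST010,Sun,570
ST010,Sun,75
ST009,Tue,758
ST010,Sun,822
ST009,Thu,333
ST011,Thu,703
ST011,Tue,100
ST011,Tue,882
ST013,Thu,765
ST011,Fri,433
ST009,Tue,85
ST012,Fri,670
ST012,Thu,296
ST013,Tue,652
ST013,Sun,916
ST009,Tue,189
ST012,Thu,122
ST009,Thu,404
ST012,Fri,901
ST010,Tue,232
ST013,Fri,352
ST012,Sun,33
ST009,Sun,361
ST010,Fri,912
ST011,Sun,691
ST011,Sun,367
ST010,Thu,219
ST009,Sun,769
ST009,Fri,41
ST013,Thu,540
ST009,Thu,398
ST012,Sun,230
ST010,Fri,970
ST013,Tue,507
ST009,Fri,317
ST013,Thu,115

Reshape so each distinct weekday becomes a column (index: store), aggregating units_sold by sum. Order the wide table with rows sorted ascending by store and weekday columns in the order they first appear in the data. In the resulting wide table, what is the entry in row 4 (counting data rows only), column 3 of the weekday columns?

1231

With rows sorted ascending by store, row 4 is store=ST012. weekday columns in first-appearance order: Thu, Sun, Tue, Fri; column 3 is Tue.
Long rows with store=ST012, weekday=Tue: 161 + 306 + 764 = 1231.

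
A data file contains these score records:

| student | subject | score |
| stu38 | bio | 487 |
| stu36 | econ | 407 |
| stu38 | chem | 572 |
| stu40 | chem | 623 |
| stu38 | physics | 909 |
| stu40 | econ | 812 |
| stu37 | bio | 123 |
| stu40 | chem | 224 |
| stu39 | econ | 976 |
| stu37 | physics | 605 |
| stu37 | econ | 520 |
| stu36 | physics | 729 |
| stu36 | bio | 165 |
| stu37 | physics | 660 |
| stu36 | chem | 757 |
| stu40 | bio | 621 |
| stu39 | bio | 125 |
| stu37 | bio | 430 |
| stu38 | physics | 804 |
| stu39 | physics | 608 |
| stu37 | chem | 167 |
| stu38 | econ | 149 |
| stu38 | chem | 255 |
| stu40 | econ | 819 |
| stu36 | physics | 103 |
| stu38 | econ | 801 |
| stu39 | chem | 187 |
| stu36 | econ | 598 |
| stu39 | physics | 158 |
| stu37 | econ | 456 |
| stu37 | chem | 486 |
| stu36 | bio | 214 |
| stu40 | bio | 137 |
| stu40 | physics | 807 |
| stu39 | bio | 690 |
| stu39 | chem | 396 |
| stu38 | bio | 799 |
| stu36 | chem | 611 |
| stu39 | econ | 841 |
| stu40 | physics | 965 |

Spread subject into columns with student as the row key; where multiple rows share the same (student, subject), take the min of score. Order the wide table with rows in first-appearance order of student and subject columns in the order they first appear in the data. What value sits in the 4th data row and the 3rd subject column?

With rows in first-appearance order of student, row 4 is student=stu37. subject columns in first-appearance order: bio, econ, chem, physics; column 3 is chem.
Long rows with student=stu37, subject=chem: min(167, 486) = 167.

167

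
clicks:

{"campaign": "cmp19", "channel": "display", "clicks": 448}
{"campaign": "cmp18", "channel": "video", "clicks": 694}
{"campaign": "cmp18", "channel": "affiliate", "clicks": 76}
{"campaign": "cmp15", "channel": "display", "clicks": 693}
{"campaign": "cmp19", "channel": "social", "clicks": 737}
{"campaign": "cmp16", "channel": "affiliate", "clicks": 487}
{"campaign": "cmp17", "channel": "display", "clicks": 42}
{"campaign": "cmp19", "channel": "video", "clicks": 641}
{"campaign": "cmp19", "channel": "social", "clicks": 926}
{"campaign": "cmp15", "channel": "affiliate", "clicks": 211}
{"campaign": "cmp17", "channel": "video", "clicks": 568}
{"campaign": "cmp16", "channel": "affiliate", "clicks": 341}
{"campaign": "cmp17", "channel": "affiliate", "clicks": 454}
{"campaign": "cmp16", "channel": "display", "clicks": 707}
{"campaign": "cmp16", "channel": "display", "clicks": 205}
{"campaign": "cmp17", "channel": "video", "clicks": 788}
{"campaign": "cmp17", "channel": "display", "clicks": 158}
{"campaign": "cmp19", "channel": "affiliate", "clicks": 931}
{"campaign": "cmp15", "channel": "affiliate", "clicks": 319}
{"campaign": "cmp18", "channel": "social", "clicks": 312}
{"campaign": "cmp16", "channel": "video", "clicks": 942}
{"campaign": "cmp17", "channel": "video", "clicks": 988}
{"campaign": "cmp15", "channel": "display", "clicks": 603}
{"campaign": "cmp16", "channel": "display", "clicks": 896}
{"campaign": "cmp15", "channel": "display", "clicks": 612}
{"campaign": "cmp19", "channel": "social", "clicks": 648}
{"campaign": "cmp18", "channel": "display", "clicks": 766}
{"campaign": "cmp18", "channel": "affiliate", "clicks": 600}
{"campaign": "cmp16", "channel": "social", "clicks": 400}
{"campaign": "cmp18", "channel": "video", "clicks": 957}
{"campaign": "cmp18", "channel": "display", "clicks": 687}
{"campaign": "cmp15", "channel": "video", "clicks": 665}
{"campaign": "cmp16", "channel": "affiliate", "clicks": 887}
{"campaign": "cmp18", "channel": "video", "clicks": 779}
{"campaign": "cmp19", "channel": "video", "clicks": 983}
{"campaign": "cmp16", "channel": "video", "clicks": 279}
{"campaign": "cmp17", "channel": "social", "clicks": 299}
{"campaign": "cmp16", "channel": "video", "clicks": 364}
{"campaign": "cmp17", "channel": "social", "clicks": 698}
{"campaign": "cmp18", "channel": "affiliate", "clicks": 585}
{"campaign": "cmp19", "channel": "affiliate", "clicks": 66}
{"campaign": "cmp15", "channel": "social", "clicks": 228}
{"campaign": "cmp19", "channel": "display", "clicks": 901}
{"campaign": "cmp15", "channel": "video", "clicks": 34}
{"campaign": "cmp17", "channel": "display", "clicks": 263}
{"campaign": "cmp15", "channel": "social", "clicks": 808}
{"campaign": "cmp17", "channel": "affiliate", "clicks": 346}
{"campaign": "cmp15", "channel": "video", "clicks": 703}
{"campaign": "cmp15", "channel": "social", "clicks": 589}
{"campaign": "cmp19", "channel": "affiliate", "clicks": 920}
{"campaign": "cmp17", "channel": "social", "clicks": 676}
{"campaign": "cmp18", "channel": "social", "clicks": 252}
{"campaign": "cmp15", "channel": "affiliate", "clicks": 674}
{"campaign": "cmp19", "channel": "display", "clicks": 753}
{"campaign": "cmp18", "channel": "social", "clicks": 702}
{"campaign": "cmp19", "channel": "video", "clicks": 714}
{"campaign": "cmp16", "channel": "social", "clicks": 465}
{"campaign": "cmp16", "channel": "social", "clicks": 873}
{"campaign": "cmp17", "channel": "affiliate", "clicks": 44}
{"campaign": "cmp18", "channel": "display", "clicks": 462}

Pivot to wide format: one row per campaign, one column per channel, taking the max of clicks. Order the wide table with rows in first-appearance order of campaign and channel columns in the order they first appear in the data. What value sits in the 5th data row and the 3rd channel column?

With rows in first-appearance order of campaign, row 5 is campaign=cmp17. channel columns in first-appearance order: display, video, affiliate, social; column 3 is affiliate.
Long rows with campaign=cmp17, channel=affiliate: max(454, 346, 44) = 454.

454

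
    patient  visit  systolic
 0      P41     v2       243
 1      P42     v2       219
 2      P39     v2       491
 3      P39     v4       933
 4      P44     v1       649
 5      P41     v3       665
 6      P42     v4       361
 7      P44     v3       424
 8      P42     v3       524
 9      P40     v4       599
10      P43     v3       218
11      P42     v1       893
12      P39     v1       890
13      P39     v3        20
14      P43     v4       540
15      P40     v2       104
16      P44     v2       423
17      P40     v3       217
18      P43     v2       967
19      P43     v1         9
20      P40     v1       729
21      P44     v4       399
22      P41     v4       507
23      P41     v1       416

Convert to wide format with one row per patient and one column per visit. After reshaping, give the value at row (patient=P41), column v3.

Wide layout: rows indexed by patient, columns are the 4 distinct visit values (v2, v4, v1, v3).
Cell (patient=P41, visit=v3) draws from the long row where patient=P41 and visit=v3, which has systolic=665.

665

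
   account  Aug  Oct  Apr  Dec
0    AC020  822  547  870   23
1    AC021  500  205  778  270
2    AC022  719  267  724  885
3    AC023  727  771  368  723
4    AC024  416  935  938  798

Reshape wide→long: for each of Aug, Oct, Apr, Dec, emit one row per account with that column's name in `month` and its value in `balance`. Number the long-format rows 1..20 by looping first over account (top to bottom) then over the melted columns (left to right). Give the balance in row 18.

935

20 rows total (5 × 4). Row 18: index ⌊(18-1)/4⌋ = 4 into account → AC024; (18-1) mod 4 = 1 into the melted columns → Oct.
So row 18 is (AC024, Oct, 935); balance = 935.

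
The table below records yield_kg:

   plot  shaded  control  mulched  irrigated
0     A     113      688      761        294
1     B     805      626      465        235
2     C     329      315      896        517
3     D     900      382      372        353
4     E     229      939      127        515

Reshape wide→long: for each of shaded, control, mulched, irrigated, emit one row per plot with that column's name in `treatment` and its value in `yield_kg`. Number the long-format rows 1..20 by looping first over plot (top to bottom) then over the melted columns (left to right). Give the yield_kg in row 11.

896

20 rows total (5 × 4). Row 11: index ⌊(11-1)/4⌋ = 2 into plot → C; (11-1) mod 4 = 2 into the melted columns → mulched.
So row 11 is (C, mulched, 896); yield_kg = 896.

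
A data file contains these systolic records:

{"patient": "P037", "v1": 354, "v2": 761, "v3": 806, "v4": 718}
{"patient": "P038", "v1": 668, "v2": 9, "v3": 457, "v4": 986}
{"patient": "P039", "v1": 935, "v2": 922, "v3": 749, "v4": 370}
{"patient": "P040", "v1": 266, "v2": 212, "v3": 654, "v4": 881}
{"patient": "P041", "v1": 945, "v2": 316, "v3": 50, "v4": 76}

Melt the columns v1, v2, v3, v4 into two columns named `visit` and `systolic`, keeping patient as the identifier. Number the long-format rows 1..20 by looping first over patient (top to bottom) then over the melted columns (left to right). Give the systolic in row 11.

749

20 rows total (5 × 4). Row 11: index ⌊(11-1)/4⌋ = 2 into patient → P039; (11-1) mod 4 = 2 into the melted columns → v3.
So row 11 is (P039, v3, 749); systolic = 749.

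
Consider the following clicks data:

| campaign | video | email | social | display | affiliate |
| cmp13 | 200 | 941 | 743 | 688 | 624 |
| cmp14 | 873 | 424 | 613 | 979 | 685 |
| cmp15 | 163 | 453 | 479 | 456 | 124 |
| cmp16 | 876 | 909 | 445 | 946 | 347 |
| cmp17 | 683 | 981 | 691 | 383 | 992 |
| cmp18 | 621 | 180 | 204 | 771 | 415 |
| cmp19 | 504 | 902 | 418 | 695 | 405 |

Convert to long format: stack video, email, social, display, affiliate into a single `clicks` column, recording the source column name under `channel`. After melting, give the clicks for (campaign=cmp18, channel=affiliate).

Unpivoting turns each (campaign, wide-column) pair into one long row.
The wide cell at row cmp18, column affiliate holds 415, so the long row (cmp18, affiliate) has clicks=415.

415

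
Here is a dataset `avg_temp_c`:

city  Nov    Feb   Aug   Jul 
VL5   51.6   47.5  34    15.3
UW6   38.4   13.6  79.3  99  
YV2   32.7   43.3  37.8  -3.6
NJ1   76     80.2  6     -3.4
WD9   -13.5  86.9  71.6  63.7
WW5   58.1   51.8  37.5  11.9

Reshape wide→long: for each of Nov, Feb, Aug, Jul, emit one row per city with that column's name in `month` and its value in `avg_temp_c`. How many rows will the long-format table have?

24

6 city values × 4 melted columns = 24 rows.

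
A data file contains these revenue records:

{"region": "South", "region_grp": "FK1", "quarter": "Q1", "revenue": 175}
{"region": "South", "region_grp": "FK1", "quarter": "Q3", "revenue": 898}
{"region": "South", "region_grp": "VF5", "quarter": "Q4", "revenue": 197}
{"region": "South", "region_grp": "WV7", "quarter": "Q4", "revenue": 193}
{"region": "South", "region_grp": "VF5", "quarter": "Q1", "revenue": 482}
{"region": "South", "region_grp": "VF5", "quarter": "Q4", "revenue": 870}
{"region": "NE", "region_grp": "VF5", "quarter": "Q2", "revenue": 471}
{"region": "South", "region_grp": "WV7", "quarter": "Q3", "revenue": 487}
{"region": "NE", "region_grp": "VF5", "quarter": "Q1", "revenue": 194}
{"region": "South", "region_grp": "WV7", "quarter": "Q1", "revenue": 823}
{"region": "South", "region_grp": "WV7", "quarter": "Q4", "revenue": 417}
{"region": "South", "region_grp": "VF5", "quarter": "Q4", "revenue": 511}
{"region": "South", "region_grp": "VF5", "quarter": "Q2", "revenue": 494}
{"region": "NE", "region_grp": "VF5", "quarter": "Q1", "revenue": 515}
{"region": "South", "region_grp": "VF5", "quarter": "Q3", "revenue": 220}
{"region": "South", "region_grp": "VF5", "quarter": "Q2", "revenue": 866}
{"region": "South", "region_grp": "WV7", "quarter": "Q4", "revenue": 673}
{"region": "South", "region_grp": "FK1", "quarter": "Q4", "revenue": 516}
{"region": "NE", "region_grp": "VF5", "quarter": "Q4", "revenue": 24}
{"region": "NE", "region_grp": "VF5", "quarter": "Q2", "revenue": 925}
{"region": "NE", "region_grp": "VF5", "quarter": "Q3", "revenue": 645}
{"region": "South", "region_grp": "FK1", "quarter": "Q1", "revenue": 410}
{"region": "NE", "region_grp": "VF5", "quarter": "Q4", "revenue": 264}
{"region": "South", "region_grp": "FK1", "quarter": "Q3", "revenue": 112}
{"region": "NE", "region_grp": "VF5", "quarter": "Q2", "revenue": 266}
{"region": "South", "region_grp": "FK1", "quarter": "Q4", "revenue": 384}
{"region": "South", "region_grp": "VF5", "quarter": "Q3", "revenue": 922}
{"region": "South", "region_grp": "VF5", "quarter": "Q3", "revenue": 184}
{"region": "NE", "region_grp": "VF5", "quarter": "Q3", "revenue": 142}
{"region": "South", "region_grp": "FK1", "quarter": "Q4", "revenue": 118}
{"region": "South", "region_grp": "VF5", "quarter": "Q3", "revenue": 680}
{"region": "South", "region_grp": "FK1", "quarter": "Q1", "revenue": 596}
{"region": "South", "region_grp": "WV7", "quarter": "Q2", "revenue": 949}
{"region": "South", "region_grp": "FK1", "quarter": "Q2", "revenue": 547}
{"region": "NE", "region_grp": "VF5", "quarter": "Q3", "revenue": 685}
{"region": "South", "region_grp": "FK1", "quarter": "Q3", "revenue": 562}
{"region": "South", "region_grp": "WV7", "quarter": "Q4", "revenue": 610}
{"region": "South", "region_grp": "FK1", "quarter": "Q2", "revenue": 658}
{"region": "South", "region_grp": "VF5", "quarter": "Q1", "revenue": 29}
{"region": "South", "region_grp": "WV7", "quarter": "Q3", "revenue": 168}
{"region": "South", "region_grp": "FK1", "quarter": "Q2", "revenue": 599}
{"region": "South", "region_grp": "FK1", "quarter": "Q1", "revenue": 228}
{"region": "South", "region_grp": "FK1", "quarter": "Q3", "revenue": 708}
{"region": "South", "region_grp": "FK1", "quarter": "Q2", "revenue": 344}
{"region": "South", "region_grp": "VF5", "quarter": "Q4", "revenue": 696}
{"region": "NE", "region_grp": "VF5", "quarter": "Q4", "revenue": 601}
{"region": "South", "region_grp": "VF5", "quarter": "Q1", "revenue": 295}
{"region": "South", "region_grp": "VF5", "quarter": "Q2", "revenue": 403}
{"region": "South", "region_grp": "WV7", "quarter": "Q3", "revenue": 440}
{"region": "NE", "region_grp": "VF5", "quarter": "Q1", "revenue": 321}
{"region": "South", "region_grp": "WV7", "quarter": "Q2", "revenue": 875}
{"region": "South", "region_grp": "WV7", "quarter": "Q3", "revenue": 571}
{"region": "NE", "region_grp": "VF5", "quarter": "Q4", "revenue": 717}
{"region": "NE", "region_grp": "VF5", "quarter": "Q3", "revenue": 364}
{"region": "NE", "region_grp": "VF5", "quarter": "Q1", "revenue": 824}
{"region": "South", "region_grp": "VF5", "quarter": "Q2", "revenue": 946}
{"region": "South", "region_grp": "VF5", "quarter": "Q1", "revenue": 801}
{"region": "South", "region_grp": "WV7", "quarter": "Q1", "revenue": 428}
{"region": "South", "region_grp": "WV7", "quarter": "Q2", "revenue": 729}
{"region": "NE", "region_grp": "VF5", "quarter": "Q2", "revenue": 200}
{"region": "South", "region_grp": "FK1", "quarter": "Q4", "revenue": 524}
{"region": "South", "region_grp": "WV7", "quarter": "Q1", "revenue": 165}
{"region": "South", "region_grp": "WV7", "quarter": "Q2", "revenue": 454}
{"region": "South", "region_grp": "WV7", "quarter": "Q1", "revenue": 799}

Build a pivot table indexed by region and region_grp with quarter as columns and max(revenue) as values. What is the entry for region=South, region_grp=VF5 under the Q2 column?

Rows with region=South, region_grp=VF5 and quarter=Q2: revenue values are 494, 866, 403, 946.
max(494, 866, 403, 946) = 946.

946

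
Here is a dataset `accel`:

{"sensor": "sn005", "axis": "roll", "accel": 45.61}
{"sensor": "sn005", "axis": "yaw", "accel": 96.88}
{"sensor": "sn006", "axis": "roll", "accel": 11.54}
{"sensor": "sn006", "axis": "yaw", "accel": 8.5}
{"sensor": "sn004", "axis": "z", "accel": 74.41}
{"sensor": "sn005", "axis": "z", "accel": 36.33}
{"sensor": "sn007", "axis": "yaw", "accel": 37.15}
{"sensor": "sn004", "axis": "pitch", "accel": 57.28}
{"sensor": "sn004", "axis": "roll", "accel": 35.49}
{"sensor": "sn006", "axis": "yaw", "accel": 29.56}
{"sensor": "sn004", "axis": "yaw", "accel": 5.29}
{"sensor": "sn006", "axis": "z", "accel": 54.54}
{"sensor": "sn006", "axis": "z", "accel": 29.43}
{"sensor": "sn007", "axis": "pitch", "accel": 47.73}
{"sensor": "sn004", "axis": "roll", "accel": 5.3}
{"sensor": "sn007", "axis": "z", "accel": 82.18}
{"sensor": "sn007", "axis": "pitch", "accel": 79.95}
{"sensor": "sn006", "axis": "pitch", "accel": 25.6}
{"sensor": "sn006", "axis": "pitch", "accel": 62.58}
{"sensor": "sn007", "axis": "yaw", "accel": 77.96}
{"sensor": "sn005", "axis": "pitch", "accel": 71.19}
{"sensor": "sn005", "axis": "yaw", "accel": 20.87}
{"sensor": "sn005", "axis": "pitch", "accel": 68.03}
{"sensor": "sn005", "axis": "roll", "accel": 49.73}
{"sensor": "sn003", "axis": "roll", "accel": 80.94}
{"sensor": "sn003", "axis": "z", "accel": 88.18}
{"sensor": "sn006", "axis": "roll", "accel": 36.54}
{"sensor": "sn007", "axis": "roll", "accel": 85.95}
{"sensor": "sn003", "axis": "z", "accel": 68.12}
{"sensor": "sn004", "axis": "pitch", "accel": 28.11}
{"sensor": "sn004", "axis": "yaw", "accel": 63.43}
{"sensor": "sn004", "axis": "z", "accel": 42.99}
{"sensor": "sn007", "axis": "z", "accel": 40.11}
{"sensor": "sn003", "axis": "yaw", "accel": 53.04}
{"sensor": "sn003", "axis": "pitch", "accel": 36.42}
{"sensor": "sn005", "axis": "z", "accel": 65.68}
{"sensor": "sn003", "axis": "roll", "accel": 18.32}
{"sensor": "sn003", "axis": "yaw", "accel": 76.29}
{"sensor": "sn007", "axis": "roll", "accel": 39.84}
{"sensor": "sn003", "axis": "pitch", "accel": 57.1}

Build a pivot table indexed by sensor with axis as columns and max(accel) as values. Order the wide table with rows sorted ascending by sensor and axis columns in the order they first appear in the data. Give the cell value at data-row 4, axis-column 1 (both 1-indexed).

With rows sorted ascending by sensor, row 4 is sensor=sn006. axis columns in first-appearance order: roll, yaw, z, pitch; column 1 is roll.
Long rows with sensor=sn006, axis=roll: max(11.54, 36.54) = 36.54.

36.54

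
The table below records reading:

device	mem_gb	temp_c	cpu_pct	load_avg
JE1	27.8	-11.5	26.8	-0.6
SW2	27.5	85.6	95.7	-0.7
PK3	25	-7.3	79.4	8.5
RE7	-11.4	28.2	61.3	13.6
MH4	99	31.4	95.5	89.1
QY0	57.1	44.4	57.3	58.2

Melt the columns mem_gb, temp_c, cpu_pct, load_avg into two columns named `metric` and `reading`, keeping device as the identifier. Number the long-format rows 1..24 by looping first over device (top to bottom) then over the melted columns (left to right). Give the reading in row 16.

13.6

24 rows total (6 × 4). Row 16: index ⌊(16-1)/4⌋ = 3 into device → RE7; (16-1) mod 4 = 3 into the melted columns → load_avg.
So row 16 is (RE7, load_avg, 13.6); reading = 13.6.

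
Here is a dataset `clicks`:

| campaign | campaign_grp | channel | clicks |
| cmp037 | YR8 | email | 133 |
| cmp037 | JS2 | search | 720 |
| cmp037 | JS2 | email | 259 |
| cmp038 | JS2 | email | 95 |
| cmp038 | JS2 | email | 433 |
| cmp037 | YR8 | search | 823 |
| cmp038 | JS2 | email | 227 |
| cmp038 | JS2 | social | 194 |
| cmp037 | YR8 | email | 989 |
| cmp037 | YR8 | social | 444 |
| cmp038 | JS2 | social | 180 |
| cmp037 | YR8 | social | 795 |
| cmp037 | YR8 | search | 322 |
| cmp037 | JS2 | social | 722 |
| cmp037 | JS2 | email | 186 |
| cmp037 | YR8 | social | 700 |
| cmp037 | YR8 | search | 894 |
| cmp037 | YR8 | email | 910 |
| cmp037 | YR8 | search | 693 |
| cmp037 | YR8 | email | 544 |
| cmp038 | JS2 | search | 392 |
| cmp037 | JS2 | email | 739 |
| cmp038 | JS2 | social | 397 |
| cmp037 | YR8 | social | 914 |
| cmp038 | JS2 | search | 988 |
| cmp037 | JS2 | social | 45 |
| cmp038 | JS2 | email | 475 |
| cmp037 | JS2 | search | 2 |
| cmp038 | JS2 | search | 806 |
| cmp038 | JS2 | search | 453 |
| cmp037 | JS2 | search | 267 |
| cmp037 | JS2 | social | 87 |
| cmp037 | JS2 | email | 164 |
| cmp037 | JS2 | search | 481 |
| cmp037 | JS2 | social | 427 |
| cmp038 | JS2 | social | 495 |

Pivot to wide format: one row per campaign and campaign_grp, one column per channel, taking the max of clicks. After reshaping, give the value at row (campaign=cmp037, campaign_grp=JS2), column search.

Rows with campaign=cmp037, campaign_grp=JS2 and channel=search: clicks values are 720, 2, 267, 481.
max(720, 2, 267, 481) = 720.

720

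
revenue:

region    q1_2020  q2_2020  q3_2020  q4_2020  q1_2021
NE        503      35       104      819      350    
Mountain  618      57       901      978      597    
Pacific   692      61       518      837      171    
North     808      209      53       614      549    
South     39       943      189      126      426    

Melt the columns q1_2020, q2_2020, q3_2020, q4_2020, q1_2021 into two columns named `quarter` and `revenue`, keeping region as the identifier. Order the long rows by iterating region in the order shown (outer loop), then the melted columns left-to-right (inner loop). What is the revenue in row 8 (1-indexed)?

901

25 rows total (5 × 5). Row 8: index ⌊(8-1)/5⌋ = 1 into region → Mountain; (8-1) mod 5 = 2 into the melted columns → q3_2020.
So row 8 is (Mountain, q3_2020, 901); revenue = 901.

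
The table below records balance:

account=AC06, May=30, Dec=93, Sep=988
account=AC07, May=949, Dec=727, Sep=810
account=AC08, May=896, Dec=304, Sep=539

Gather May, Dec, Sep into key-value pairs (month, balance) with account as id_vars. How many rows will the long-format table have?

3 account values × 3 melted columns = 9 rows.

9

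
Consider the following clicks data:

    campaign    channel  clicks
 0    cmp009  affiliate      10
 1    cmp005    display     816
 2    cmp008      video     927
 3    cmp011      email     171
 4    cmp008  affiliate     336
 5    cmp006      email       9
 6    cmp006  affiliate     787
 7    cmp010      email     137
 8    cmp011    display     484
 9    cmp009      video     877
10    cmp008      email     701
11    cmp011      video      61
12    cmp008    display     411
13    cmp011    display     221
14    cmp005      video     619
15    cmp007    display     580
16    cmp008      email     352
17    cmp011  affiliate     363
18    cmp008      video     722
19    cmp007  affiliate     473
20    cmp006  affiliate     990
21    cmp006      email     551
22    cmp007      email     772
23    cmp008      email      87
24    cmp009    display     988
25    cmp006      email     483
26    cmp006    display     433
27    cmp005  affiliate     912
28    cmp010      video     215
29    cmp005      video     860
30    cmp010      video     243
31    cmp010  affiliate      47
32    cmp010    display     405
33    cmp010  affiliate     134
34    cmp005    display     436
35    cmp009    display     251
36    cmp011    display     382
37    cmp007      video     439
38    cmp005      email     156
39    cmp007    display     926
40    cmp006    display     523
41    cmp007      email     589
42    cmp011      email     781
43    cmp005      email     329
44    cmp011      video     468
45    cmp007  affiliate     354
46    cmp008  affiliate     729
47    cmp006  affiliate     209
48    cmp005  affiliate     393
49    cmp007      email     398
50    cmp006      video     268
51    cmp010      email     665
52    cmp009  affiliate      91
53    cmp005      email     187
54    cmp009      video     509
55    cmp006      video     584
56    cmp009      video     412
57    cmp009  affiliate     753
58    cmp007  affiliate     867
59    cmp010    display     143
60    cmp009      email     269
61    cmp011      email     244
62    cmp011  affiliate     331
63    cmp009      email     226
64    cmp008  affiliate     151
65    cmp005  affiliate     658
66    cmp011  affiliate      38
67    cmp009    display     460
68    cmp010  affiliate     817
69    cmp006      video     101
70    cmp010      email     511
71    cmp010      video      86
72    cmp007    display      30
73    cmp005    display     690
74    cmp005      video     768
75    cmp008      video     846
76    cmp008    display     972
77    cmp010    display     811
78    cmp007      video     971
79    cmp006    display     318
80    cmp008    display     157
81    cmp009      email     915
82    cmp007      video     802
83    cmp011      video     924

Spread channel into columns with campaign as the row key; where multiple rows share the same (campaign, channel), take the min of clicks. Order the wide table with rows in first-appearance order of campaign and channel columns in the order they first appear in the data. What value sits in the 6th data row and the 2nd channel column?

143

With rows in first-appearance order of campaign, row 6 is campaign=cmp010. channel columns in first-appearance order: affiliate, display, video, email; column 2 is display.
Long rows with campaign=cmp010, channel=display: min(405, 143, 811) = 143.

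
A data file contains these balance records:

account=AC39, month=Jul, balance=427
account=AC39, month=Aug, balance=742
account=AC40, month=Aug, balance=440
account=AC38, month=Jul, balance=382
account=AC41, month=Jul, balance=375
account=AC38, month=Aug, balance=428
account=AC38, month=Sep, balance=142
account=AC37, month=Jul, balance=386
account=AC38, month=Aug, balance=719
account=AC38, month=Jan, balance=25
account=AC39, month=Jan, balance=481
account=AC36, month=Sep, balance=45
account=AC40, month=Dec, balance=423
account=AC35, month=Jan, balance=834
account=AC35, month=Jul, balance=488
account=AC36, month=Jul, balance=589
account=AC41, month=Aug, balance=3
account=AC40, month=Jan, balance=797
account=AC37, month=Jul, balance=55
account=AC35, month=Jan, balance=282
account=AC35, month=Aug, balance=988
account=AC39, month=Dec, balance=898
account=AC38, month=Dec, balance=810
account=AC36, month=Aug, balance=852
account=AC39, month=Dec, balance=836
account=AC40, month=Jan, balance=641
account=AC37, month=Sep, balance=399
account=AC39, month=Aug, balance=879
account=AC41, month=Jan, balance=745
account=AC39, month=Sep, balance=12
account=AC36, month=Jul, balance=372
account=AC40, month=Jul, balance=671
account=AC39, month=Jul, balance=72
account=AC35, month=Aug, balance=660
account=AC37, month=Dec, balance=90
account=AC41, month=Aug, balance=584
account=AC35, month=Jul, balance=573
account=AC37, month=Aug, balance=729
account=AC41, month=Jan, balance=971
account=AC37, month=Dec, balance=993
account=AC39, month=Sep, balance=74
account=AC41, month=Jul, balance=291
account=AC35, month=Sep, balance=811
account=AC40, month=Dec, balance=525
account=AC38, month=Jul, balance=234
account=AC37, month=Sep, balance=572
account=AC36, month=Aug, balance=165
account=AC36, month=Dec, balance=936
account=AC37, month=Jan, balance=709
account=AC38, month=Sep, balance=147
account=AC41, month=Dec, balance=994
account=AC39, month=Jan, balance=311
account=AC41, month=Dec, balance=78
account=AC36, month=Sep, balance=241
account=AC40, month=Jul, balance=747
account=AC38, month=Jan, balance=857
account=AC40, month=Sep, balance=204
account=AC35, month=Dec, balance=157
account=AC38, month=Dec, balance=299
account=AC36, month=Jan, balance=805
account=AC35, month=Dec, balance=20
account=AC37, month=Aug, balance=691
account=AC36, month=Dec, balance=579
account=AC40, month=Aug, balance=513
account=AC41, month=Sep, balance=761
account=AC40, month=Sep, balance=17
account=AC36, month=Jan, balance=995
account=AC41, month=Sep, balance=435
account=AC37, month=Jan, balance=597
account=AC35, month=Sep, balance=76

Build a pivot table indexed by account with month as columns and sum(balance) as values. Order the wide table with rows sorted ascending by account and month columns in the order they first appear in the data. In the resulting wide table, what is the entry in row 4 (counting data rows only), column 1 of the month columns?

616

With rows sorted ascending by account, row 4 is account=AC38. month columns in first-appearance order: Jul, Aug, Sep, Jan, Dec; column 1 is Jul.
Long rows with account=AC38, month=Jul: 382 + 234 = 616.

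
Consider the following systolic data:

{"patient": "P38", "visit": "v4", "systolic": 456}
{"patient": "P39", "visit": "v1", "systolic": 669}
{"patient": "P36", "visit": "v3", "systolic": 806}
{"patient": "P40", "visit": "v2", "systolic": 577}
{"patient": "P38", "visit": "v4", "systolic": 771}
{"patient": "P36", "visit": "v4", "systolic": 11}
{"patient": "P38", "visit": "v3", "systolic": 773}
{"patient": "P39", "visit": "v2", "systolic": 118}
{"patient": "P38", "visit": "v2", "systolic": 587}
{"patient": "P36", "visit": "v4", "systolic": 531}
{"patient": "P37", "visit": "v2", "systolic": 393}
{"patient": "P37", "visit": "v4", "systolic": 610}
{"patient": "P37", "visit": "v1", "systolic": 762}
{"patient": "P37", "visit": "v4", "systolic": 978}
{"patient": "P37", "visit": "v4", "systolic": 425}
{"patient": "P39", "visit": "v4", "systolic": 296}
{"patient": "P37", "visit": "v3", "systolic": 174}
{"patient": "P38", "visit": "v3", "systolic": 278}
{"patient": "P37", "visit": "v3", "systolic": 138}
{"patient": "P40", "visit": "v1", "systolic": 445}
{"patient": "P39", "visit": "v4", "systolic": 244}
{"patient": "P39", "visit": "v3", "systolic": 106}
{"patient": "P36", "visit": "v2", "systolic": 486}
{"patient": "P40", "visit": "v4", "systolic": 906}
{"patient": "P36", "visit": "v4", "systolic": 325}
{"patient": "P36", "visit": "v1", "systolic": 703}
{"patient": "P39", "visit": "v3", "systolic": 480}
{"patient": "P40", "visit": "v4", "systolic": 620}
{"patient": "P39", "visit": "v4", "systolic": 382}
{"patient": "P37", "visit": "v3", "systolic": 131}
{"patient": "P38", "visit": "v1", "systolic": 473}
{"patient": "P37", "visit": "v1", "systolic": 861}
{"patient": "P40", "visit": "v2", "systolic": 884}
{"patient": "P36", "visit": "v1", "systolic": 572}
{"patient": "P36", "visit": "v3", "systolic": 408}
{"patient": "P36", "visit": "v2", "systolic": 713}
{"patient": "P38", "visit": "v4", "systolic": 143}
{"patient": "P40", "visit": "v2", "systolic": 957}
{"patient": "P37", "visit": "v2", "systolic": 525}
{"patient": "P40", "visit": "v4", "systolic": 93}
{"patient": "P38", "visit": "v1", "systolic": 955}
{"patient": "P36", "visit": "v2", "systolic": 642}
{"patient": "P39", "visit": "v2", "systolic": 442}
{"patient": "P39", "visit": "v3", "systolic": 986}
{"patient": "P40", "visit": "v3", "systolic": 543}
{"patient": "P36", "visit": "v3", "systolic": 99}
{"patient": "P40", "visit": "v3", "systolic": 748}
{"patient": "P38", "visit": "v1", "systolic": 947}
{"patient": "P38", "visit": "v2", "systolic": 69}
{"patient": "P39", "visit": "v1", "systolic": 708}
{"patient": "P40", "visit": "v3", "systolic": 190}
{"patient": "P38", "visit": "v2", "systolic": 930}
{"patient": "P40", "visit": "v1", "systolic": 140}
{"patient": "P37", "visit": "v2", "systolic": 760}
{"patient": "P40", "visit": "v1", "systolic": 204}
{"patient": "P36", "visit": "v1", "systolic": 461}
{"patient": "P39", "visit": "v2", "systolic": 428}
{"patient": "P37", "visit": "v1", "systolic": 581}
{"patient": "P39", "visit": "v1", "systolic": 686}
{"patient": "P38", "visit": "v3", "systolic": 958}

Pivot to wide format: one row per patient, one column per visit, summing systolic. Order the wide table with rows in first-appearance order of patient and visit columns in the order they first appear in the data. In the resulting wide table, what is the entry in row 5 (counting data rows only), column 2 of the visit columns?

With rows in first-appearance order of patient, row 5 is patient=P37. visit columns in first-appearance order: v4, v1, v3, v2; column 2 is v1.
Long rows with patient=P37, visit=v1: 762 + 861 + 581 = 2204.

2204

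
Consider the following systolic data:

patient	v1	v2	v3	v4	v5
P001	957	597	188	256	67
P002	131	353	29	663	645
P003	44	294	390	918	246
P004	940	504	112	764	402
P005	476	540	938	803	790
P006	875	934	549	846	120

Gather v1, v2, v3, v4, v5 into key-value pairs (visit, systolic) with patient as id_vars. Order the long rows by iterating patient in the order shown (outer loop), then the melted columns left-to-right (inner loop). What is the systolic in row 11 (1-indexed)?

30 rows total (6 × 5). Row 11: index ⌊(11-1)/5⌋ = 2 into patient → P003; (11-1) mod 5 = 0 into the melted columns → v1.
So row 11 is (P003, v1, 44); systolic = 44.

44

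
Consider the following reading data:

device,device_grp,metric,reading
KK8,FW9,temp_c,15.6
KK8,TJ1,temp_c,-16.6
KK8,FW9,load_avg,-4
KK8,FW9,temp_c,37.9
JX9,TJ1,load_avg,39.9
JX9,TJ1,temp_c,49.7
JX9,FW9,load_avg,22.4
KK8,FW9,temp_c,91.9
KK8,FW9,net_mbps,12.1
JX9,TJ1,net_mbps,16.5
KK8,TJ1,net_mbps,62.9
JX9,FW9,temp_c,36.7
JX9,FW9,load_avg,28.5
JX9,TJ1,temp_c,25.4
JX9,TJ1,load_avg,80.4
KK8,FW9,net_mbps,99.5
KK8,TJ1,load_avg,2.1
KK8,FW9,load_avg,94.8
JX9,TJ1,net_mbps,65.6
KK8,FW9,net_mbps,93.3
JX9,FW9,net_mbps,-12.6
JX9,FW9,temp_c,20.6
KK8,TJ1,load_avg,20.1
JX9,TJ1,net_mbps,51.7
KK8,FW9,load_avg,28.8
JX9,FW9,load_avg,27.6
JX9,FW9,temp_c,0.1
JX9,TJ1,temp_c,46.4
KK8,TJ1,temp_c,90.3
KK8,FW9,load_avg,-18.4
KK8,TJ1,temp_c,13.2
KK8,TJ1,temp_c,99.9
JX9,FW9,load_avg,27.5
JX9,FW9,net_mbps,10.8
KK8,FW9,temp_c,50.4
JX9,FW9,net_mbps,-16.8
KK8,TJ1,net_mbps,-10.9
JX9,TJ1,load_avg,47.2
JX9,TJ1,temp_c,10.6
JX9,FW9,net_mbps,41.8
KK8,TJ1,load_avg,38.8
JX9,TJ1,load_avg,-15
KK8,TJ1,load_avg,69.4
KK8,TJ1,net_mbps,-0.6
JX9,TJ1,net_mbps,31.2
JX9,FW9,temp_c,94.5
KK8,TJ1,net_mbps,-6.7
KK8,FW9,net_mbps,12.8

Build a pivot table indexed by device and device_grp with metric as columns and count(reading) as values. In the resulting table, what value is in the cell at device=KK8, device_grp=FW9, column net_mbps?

4

Rows with device=KK8, device_grp=FW9 and metric=net_mbps: reading values are 12.1, 99.5, 93.3, 12.8.
4 rows match — count = 4.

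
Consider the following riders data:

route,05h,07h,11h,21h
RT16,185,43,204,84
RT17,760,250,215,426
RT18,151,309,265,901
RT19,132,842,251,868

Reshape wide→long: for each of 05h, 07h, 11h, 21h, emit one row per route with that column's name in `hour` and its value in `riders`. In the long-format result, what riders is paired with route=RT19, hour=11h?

Unpivoting turns each (route, wide-column) pair into one long row.
The wide cell at row RT19, column 11h holds 251, so the long row (RT19, 11h) has riders=251.

251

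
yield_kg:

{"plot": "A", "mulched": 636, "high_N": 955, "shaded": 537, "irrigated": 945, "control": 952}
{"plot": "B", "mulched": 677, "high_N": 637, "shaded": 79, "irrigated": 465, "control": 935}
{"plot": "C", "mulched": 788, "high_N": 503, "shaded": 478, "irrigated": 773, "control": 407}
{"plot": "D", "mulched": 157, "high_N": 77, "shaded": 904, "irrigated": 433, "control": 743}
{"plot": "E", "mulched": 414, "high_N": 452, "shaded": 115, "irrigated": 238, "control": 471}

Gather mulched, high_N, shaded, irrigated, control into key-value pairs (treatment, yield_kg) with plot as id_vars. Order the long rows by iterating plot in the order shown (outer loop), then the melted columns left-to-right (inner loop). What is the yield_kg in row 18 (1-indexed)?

904

25 rows total (5 × 5). Row 18: index ⌊(18-1)/5⌋ = 3 into plot → D; (18-1) mod 5 = 2 into the melted columns → shaded.
So row 18 is (D, shaded, 904); yield_kg = 904.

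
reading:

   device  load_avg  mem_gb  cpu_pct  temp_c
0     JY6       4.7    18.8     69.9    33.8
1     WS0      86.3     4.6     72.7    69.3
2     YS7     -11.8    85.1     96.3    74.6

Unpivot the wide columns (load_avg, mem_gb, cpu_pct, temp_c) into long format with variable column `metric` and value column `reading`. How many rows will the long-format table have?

3 device values × 4 melted columns = 12 rows.

12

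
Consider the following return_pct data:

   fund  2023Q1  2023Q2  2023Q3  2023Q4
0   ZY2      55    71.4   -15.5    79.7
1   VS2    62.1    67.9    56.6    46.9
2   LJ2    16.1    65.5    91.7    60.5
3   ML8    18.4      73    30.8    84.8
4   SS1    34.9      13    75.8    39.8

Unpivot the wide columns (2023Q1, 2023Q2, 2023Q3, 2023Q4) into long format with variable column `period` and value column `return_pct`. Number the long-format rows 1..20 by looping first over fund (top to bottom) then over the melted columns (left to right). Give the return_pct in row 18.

13

20 rows total (5 × 4). Row 18: index ⌊(18-1)/4⌋ = 4 into fund → SS1; (18-1) mod 4 = 1 into the melted columns → 2023Q2.
So row 18 is (SS1, 2023Q2, 13); return_pct = 13.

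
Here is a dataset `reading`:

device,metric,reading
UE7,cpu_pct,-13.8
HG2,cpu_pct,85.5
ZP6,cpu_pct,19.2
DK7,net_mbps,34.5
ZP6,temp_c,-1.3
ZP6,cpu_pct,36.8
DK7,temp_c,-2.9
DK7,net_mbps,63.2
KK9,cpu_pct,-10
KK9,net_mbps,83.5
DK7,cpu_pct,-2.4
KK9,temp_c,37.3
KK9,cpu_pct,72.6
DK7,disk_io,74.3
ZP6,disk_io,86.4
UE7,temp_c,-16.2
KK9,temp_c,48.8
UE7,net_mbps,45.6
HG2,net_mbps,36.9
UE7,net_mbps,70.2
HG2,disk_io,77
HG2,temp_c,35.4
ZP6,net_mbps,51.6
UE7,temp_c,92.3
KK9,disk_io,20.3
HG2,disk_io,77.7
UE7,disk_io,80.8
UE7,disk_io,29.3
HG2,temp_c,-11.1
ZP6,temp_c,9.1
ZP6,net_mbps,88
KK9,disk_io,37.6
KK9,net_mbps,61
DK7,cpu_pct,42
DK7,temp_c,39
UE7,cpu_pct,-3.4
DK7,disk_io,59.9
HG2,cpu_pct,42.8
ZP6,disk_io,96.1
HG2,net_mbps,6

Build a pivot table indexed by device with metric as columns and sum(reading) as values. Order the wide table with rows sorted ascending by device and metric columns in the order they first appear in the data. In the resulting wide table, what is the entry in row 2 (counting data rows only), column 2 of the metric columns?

42.9

With rows sorted ascending by device, row 2 is device=HG2. metric columns in first-appearance order: cpu_pct, net_mbps, temp_c, disk_io; column 2 is net_mbps.
Long rows with device=HG2, metric=net_mbps: 36.9 + 6 = 42.9.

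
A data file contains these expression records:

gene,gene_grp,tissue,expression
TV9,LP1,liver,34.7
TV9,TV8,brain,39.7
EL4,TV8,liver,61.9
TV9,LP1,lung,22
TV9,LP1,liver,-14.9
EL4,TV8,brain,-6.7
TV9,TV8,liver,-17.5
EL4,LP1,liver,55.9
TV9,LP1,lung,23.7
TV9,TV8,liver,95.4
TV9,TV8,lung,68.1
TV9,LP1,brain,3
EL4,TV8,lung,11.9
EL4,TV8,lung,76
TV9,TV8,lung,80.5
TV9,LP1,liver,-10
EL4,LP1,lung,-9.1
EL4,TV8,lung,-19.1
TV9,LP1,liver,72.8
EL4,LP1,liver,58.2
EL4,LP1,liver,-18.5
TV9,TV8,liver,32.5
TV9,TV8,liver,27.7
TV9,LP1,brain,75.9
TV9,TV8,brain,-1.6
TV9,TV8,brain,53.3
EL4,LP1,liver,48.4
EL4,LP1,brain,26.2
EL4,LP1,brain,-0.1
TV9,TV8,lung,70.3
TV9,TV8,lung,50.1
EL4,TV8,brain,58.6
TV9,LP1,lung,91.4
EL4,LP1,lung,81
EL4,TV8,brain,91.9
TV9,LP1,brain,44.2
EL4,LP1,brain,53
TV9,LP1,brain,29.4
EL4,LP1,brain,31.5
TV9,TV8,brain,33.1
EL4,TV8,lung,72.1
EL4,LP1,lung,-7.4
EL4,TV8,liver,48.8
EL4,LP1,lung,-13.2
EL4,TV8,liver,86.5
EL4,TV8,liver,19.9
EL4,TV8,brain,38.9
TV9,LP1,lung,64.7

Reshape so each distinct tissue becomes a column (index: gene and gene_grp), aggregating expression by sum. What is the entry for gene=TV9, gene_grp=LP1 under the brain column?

152.5

Rows with gene=TV9, gene_grp=LP1 and tissue=brain: expression values are 3, 75.9, 44.2, 29.4.
3 + 75.9 + 44.2 + 29.4 = 152.5.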